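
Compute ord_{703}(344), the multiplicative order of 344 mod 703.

18

By Lagrange's theorem, ord_703(344) divides φ(703) = φ(19·37) = (19−1)·(37−1) = 18·36 = 648 = 2^3 · 3^4.
Divisors of 648: 1, 2, 3, 4, 6, 8, 9, 12, 18, 24, 27, 36, 54, 72, 81, 108, 162, 216, 324, 648.
Compute 344^d (mod 703) for the divisors d until we hit 1:
344^1 ≡ 344
344^2 ≡ 232
344^3 ≡ 369
344^4 ≡ 396
344^6 ≡ 482
344^8 ≡ 47
344^9 ≡ 702
344^12 ≡ 334
344^18 ≡ 1
Hence ord(344) = 18.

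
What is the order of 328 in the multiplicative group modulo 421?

42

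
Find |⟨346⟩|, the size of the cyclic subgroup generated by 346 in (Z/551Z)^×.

252

Since 346 ∈ (Z/551Z)^×, its order divides φ(551) = φ(19·29) = (19−1)·(29−1) = 18·28 = 504 = 2^3 · 3^2 · 7.
Divisors of 504: 1, 2, 3, 4, 6, 7, 8, 9, 12, 14, 18, 21, 24, 28, 36, 42, 56, 63, 72, 84, 126, 168, 252, 504.
Test each divisor d:
346^1 ≡ 346 (mod 551)
346^2 ≡ 149 (mod 551)
346^3 ≡ 311 (mod 551)
346^4 ≡ 161 (mod 551)
346^6 ≡ 296 (mod 551)
346^7 ≡ 481 (mod 551)
346^8 ≡ 24 (mod 551)
346^9 ≡ 39 (mod 551)
346^12 ≡ 7 (mod 551)
346^14 ≡ 492 (mod 551)
346^18 ≡ 419 (mod 551)
346^21 ≡ 273 (mod 551)
346^24 ≡ 49 (mod 551)
346^28 ≡ 175 (mod 551)
346^36 ≡ 343 (mod 551)
346^42 ≡ 144 (mod 551)
346^56 ≡ 320 (mod 551)
346^63 ≡ 191 (mod 551)
346^72 ≡ 286 (mod 551)
346^84 ≡ 349 (mod 551)
346^126 ≡ 115 (mod 551)
346^168 ≡ 30 (mod 551)
346^252 ≡ 1 (mod 551) ✓
Therefore the multiplicative order of 346 modulo 551 is 252.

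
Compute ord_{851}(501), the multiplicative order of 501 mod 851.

396

ord(501) | φ(851) = φ(23·37) = (23−1)·(37−1) = 22·36 = 792 = 2^3 · 3^2 · 11.
Divisors of 792: 1, 2, 3, 4, 6, 8, 9, 11, 12, 18, 22, 24, 33, 36, 44, 66, 72, 88, 99, 132, 198, 264, 396, 792.
Evaluate successive powers at the divisors of 792:
501^1 ≡ 501 (mod 851)
501^2 ≡ 807 (mod 851)
501^3 ≡ 82 (mod 851)
501^4 ≡ 234 (mod 851)
501^6 ≡ 767 (mod 851)
501^8 ≡ 292 (mod 851)
501^9 ≡ 771 (mod 851)
501^11 ≡ 116 (mod 851)
501^12 ≡ 248 (mod 851)
501^18 ≡ 443 (mod 851)
501^22 ≡ 691 (mod 851)
501^24 ≡ 232 (mod 851)
501^33 ≡ 162 (mod 851)
501^36 ≡ 519 (mod 851)
501^44 ≡ 70 (mod 851)
501^66 ≡ 714 (mod 851)
501^72 ≡ 445 (mod 851)
501^88 ≡ 645 (mod 851)
501^99 ≡ 783 (mod 851)
501^132 ≡ 47 (mod 851)
501^198 ≡ 369 (mod 851)
501^264 ≡ 507 (mod 851)
501^396 ≡ 1 (mod 851) ✓
Hence ord(501) = 396.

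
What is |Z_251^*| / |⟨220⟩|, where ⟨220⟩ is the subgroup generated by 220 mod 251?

1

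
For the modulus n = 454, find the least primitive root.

5

φ(454) = φ(2)·φ(227) = 1·226 = 226 = 2 · 113.
Test candidates g = 2, 3, … against the prime factors q ∈ {2, 113} of φ(454): g is a generator iff g^(226/q) ≢ 1 for every such q.
g = 2: gcd(2, 454) = 2 > 1, not a unit — skip.
g = 3: 3^113 ≡ 1 — hits 1, so not a primitive root.
g = 4: gcd(4, 454) = 2 > 1, not a unit — skip.
g = 5: 5^113 ≡ 453; 5^2 ≡ 25 — none is 1, so 5 is a primitive root.
Hence the least primitive root of 454 is 5.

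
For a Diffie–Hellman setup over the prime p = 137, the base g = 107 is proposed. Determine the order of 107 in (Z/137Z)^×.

68

The order of 107 must divide φ(137) = 137 − 1 = 136 = 2^3 · 17.
Divisors of 136: 1, 2, 4, 8, 17, 34, 68, 136.
Test each divisor d:
107^1 ≡ 107 (mod 137)
107^2 ≡ 78 (mod 137)
107^4 ≡ 56 (mod 137)
107^8 ≡ 122 (mod 137)
107^17 ≡ 100 (mod 137)
107^34 ≡ 136 (mod 137)
107^68 ≡ 1 (mod 137) ✓
The smallest such exponent is 68, so the order of 107 is 68.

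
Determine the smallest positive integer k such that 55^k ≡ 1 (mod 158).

By Lagrange's theorem, ord_158(55) divides φ(158) = φ(2)·φ(79) = 1·78 = 78 = 2 · 3 · 13.
Divisors of 78: 1, 2, 3, 6, 13, 26, 39, 78.
Test each divisor d:
55^1 ≡ 55 (mod 158)
55^2 ≡ 23 (mod 158)
55^3 ≡ 1 (mod 158) ✓
Hence ord(55) = 3.

3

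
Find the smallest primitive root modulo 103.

5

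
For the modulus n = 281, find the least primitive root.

φ(281) = 281 − 1 = 280 = 2^3 · 5 · 7.
Test candidates g = 2, 3, … against the prime factors q ∈ {2, 5, 7} of φ(281): g is a generator iff g^(280/q) ≢ 1 for every such q.
g = 2: 2^140 ≡ 1 — hits 1, so not a primitive root.
g = 3: 3^140 ≡ 280; 3^56 ≡ 86; 3^40 ≡ 249 — none is 1, so 3 is a primitive root.
Hence the least primitive root of 281 is 3.

3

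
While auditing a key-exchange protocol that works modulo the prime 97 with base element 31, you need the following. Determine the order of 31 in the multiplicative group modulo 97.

ord(31) | φ(97) = 97 − 1 = 96 = 2^5 · 3.
Divisors of 96: 1, 2, 3, 4, 6, 8, 12, 16, 24, 32, 48, 96.
Compute 31^d (mod 97) for the divisors d until we hit 1:
31^1 ≡ 31 (mod 97)
31^2 ≡ 88 (mod 97)
31^3 ≡ 12 (mod 97)
31^4 ≡ 81 (mod 97)
31^6 ≡ 47 (mod 97)
31^8 ≡ 62 (mod 97)
31^12 ≡ 75 (mod 97)
31^16 ≡ 61 (mod 97)
31^24 ≡ 96 (mod 97)
31^32 ≡ 35 (mod 97)
31^48 ≡ 1 (mod 97) ✓
Therefore the multiplicative order of 31 modulo 97 is 48.

48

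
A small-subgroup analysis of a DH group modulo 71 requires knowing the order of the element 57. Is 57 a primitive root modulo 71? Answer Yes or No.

φ(71) = 71 − 1 = 70 = 2 · 5 · 7.
57 is a primitive root mod 71 iff 57^(φ(71)/q) ≢ 1 for every prime q | φ(71), i.e. q ∈ {2, 5, 7}.
57^35 ≡ 1 (mod 71)  [q = 2: ≡ 1 ✗]
57^14 ≡ 5 (mod 71)  [q = 5: ≢ 1 ✓]
57^10 ≡ 1 (mod 71)  [q = 7: ≡ 1 ✗]
Since 57^35 ≡ 1, the order of 57 divides 35 < 70, so 57 is not a primitive root.

No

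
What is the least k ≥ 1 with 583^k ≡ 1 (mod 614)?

ord(583) | φ(614) = φ(2)·φ(307) = 1·306 = 306 = 2 · 3^2 · 17.
Divisors of 306: 1, 2, 3, 6, 9, 17, 18, 34, 51, 102, 153, 306.
Check 583^d mod 614 for each divisor in increasing order:
583^1 ≡ 583
583^2 ≡ 347
583^3 ≡ 295
583^6 ≡ 451
583^9 ≡ 421
583^17 ≡ 581
583^18 ≡ 409
583^34 ≡ 475
583^51 ≡ 289
583^102 ≡ 17
583^153 ≡ 1
The smallest such exponent is 153, so the order of 583 is 153.

153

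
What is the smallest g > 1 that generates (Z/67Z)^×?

φ(67) = 67 − 1 = 66 = 2 · 3 · 11.
Test candidates g = 2, 3, … against the prime factors q ∈ {2, 3, 11} of φ(67): g is a generator iff g^(66/q) ≢ 1 for every such q.
g = 2: 2^33 ≡ 66; 2^22 ≡ 37; 2^6 ≡ 64 — none is 1, so 2 is a primitive root.
So 2 is the smallest generator of (Z/67Z)^×.

2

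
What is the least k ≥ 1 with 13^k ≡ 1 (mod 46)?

ord(13) | φ(46) = φ(2)·φ(23) = 1·22 = 22 = 2 · 11.
Divisors of 22: 1, 2, 11, 22.
Check 13^d mod 46 for each divisor in increasing order:
13^1 ≡ 13 (mod 46)
13^2 ≡ 31 (mod 46)
13^11 ≡ 1 (mod 46) ✓
Hence ord(13) = 11.

11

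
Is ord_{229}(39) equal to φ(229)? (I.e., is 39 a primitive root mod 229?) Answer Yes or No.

Yes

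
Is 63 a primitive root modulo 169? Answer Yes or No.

Yes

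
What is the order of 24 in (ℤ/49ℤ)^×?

By Lagrange's theorem, ord_49(24) divides φ(49) = φ(7^2) = 7·(7−1) = 42 = 2 · 3 · 7.
Divisors of 42: 1, 2, 3, 6, 7, 14, 21, 42.
Check 24^d mod 49 for each divisor in increasing order:
24^1 ≡ 24 (mod 49)
24^2 ≡ 37 (mod 49)
24^3 ≡ 6 (mod 49)
24^6 ≡ 36 (mod 49)
24^7 ≡ 31 (mod 49)
24^14 ≡ 30 (mod 49)
24^21 ≡ 48 (mod 49)
24^42 ≡ 1 (mod 49) ✓
The smallest such exponent is 42, so the order of 24 is 42.

42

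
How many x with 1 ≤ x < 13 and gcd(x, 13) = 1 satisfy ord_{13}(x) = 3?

φ(13) = 13 − 1 = 12 = 2^2 · 3.
Since (Z/13Z)^× is cyclic of order 12, the number of elements of order d is φ(d) when d | 12 and 0 otherwise.
3 | 12, and φ(3) = 3 − 1 = 2.

2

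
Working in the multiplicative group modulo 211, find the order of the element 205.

By Lagrange's theorem, ord_211(205) divides φ(211) = 211 − 1 = 210 = 2 · 3 · 5 · 7.
Divisors of 210: 1, 2, 3, 5, 6, 7, 10, 14, 15, 21, 30, 35, 42, 70, 105, 210.
Check 205^d mod 211 for each divisor in increasing order:
205^1 ≡ 205 (mod 211)
205^2 ≡ 36 (mod 211)
205^3 ≡ 206 (mod 211)
205^5 ≡ 31 (mod 211)
205^6 ≡ 25 (mod 211)
205^7 ≡ 61 (mod 211)
205^10 ≡ 117 (mod 211)
205^14 ≡ 134 (mod 211)
205^15 ≡ 40 (mod 211)
205^21 ≡ 156 (mod 211)
205^30 ≡ 123 (mod 211)
205^35 ≡ 15 (mod 211)
205^42 ≡ 71 (mod 211)
205^70 ≡ 14 (mod 211)
205^105 ≡ 210 (mod 211)
205^210 ≡ 1 (mod 211) ✓
So ord_211(205) = 210.

210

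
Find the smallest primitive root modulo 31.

φ(31) = 31 − 1 = 30 = 2 · 3 · 5.
Test candidates g = 2, 3, … against the prime factors q ∈ {2, 3, 5} of φ(31): g is a generator iff g^(30/q) ≢ 1 for every such q.
g = 2: 2^15 ≡ 1 — hits 1, so not a primitive root.
g = 3: 3^15 ≡ 30; 3^10 ≡ 25; 3^6 ≡ 16 — none is 1, so 3 is a primitive root.
The smallest primitive root modulo 31 is 3.

3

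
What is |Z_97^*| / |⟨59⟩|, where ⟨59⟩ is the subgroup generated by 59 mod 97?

The order of 59 must divide φ(97) = 97 − 1 = 96 = 2^5 · 3.
Divisors of 96: 1, 2, 3, 4, 6, 8, 12, 16, 24, 32, 48, 96.
Test each divisor d:
59^1 ≡ 59 (mod 97)
59^2 ≡ 86 (mod 97)
59^3 ≡ 30 (mod 97)
59^4 ≡ 24 (mod 97)
59^6 ≡ 27 (mod 97)
59^8 ≡ 91 (mod 97)
59^12 ≡ 50 (mod 97)
59^16 ≡ 36 (mod 97)
59^24 ≡ 75 (mod 97)
59^32 ≡ 35 (mod 97)
59^48 ≡ 96 (mod 97)
59^96 ≡ 1 (mod 97) ✓
Thus |⟨59⟩| = ord(59) = 96.
Index = |(Z/97Z)^×| / |⟨59⟩| = 96 / 96 = 1.

1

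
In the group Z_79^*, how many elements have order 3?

φ(79) = 79 − 1 = 78 = 2 · 3 · 13.
Since (Z/79Z)^× is cyclic of order 78, the number of elements of order d is φ(d) when d | 78 and 0 otherwise.
3 | 78, and φ(3) = 3 − 1 = 2.

2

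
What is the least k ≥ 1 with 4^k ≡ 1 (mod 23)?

Since 4 ∈ (Z/23Z)^×, its order divides φ(23) = 23 − 1 = 22 = 2 · 11.
Divisors of 22: 1, 2, 11, 22.
Compute 4^d (mod 23) for the divisors d until we hit 1:
4^1 ≡ 4
4^2 ≡ 16
4^11 ≡ 1
So ord_23(4) = 11.

11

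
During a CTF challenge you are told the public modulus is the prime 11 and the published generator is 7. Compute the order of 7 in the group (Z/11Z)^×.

10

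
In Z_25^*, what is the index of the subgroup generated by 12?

ord(12) | φ(25) = φ(5^2) = 5·(5−1) = 20 = 2^2 · 5.
Divisors of 20: 1, 2, 4, 5, 10, 20.
Compute 12^d (mod 25) for the divisors d until we hit 1:
12^1 ≡ 12 (mod 25)
12^2 ≡ 19 (mod 25)
12^4 ≡ 11 (mod 25)
12^5 ≡ 7 (mod 25)
12^10 ≡ 24 (mod 25)
12^20 ≡ 1 (mod 25) ✓
Thus |⟨12⟩| = ord(12) = 20.
The index is φ(25) / ord(12) = 20 / 20 = 1.

1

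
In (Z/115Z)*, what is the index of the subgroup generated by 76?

4

The order of 76 must divide φ(115) = φ(5·23) = (5−1)·(23−1) = 4·22 = 88 = 2^3 · 11.
Divisors of 88: 1, 2, 4, 8, 11, 22, 44, 88.
Check 76^d mod 115 for each divisor in increasing order:
76^1 ≡ 76
76^2 ≡ 26
76^4 ≡ 101
76^8 ≡ 81
76^11 ≡ 91
76^22 ≡ 1
The order of 76 is 22, so the subgroup it generates has 22 elements.
[(Z/115Z)^× : ⟨76⟩] = 88/22 = 4.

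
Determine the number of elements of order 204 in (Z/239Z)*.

0

φ(239) = 239 − 1 = 238 = 2 · 7 · 17.
(Z/239Z)^× is cyclic (|G| = 238); a cyclic group of order m has exactly φ(d) elements of each order d | m, and none otherwise.
Here 238 is not a multiple of 204, so there are no elements of order 204.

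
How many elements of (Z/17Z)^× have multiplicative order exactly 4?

2

φ(17) = 17 − 1 = 16 = 2^4.
Since (Z/17Z)^× is cyclic of order 16, the number of elements of order d is φ(d) when d | 16 and 0 otherwise.
4 = 2^2 divides 16, and φ(4) = 2.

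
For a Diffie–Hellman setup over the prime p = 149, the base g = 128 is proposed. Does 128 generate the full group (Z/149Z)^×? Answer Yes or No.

Yes

φ(149) = 149 − 1 = 148 = 2^2 · 37.
It suffices to check that the order of 128 is not a proper divisor of 148: compute 128^(148/q) for q ∈ {2, 37}.
128^74 ≡ 148 (mod 149)  [q = 2: ≢ 1 ✓]
128^4 ≡ 36 (mod 149)  [q = 37: ≢ 1 ✓]
Every test exponent gives a nontrivial residue, hence 128 generates the full group.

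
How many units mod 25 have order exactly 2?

1

φ(25) = φ(5^2) = 5·(5−1) = 20 = 2^2 · 5.
(Z/25Z)^× is cyclic (|G| = 20); a cyclic group of order m has exactly φ(d) elements of each order d | m, and none otherwise.
2 | 20, and φ(2) = 2 − 1 = 1.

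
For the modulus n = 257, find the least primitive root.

3

φ(257) = 257 − 1 = 256 = 2^8.
g is a primitive root iff g^(256/q) ≢ 1 (mod 257) for each prime q ∈ {2}.
g = 2: 2^128 ≡ 1 — hits 1, so not a primitive root.
g = 3: 3^128 ≡ 256 — none is 1, so 3 is a primitive root.
So 3 is the smallest generator of (Z/257Z)^×.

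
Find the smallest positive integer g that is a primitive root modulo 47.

5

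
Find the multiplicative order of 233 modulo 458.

38

Since 233 ∈ (Z/458Z)^×, its order divides φ(458) = φ(2)·φ(229) = 1·228 = 228 = 2^2 · 3 · 19.
Divisors of 228: 1, 2, 3, 4, 6, 12, 19, 38, 57, 76, 114, 228.
Test each divisor d:
233^1 ≡ 233
233^2 ≡ 245
233^3 ≡ 293
233^4 ≡ 27
233^6 ≡ 203
233^12 ≡ 447
233^19 ≡ 457
233^38 ≡ 1
Hence ord(233) = 38.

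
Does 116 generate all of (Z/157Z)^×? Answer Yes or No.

No

φ(157) = 157 − 1 = 156 = 2^2 · 3 · 13.
116 is a primitive root mod 157 iff 116^(φ(157)/q) ≢ 1 for every prime q | φ(157), i.e. q ∈ {2, 3, 13}.
116^78 ≡ 156 (mod 157)  [q = 2: ≢ 1 ✓]
116^52 ≡ 1 (mod 157)  [q = 3: ≡ 1 ✗]
116^12 ≡ 16 (mod 157)  [q = 13: ≢ 1 ✓]
The check at q = 3 fails, so 116 generates a proper subgroup.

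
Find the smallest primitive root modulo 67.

2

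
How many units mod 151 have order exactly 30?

8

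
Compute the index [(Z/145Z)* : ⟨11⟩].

4

Since 11 ∈ (Z/145Z)^×, its order divides φ(145) = φ(5·29) = (5−1)·(29−1) = 4·28 = 112 = 2^4 · 7.
Divisors of 112: 1, 2, 4, 7, 8, 14, 16, 28, 56, 112.
Evaluate successive powers at the divisors of 112:
11^1 ≡ 11 (mod 145)
11^2 ≡ 121 (mod 145)
11^4 ≡ 141 (mod 145)
11^7 ≡ 41 (mod 145)
11^8 ≡ 16 (mod 145)
11^14 ≡ 86 (mod 145)
11^16 ≡ 111 (mod 145)
11^28 ≡ 1 (mod 145) ✓
Thus |⟨11⟩| = ord(11) = 28.
The index is φ(145) / ord(11) = 112 / 28 = 4.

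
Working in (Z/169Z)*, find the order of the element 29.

39

Since 29 ∈ (Z/169Z)^×, its order divides φ(169) = φ(13^2) = 13·(13−1) = 156 = 2^2 · 3 · 13.
Divisors of 156: 1, 2, 3, 4, 6, 12, 13, 26, 39, 52, 78, 156.
Test each divisor d:
29^1 ≡ 29
29^2 ≡ 165
29^3 ≡ 53
29^4 ≡ 16
29^6 ≡ 105
29^12 ≡ 40
29^13 ≡ 146
29^26 ≡ 22
29^39 ≡ 1
Hence ord(29) = 39.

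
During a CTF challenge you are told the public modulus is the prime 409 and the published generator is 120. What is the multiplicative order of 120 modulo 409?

102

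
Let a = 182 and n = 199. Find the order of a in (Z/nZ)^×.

33

ord(182) | φ(199) = 199 − 1 = 198 = 2 · 3^2 · 11.
Divisors of 198: 1, 2, 3, 6, 9, 11, 18, 22, 33, 66, 99, 198.
Evaluate successive powers at the divisors of 198:
182^1 ≡ 182
182^2 ≡ 90
182^3 ≡ 62
182^6 ≡ 63
182^9 ≡ 125
182^11 ≡ 106
182^18 ≡ 103
182^22 ≡ 92
182^33 ≡ 1
Therefore the multiplicative order of 182 modulo 199 is 33.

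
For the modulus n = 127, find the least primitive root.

φ(127) = 127 − 1 = 126 = 2 · 3^2 · 7.
g is a primitive root iff g^(126/q) ≢ 1 (mod 127) for each prime q ∈ {2, 3, 7}.
g = 2: 2^63 ≡ 1 — hits 1, so not a primitive root.
g = 3: 3^63 ≡ 126; 3^42 ≡ 107; 3^18 ≡ 4 — none is 1, so 3 is a primitive root.
Hence the least primitive root of 127 is 3.

3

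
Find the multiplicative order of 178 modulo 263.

ord(178) | φ(263) = 263 − 1 = 262 = 2 · 131.
Divisors of 262: 1, 2, 131, 262.
Evaluate successive powers at the divisors of 262:
178^1 ≡ 178 (mod 263)
178^2 ≡ 124 (mod 263)
178^131 ≡ 1 (mod 263) ✓
So ord_263(178) = 131.

131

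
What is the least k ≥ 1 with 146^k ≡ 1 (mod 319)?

Since 146 ∈ (Z/319Z)^×, its order divides φ(319) = φ(11·29) = (11−1)·(29−1) = 10·28 = 280 = 2^3 · 5 · 7.
Divisors of 280: 1, 2, 4, 5, 7, 8, 10, 14, 20, 28, 35, 40, 56, 70, 140, 280.
Check 146^d mod 319 for each divisor in increasing order:
146^1 ≡ 146 (mod 319)
146^2 ≡ 262 (mod 319)
146^4 ≡ 59 (mod 319)
146^5 ≡ 1 (mod 319) ✓
Therefore the multiplicative order of 146 modulo 319 is 5.

5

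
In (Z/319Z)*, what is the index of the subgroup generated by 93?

The order of 93 must divide φ(319) = φ(11·29) = (11−1)·(29−1) = 10·28 = 280 = 2^3 · 5 · 7.
Divisors of 280: 1, 2, 4, 5, 7, 8, 10, 14, 20, 28, 35, 40, 56, 70, 140, 280.
Test each divisor d:
93^1 ≡ 93 (mod 319)
93^2 ≡ 36 (mod 319)
93^4 ≡ 20 (mod 319)
93^5 ≡ 265 (mod 319)
93^7 ≡ 289 (mod 319)
93^8 ≡ 81 (mod 319)
93^10 ≡ 45 (mod 319)
93^14 ≡ 262 (mod 319)
93^20 ≡ 111 (mod 319)
93^28 ≡ 59 (mod 319)
93^35 ≡ 144 (mod 319)
93^40 ≡ 199 (mod 319)
93^56 ≡ 291 (mod 319)
93^70 ≡ 1 (mod 319) ✓
The order of 93 is 70, so the subgroup it generates has 70 elements.
The index is φ(319) / ord(93) = 280 / 70 = 4.

4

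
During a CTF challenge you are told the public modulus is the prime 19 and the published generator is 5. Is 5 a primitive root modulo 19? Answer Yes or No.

φ(19) = 19 − 1 = 18 = 2 · 3^2.
An element g generates (Z/19Z)^× iff g^(18/q) ≢ 1 (mod 19) for each prime q ∈ {2, 3}.
5^9 ≡ 1 (mod 19)  [q = 2: ≡ 1 ✗]
5^6 ≡ 7 (mod 19)  [q = 3: ≢ 1 ✓]
Since 5^9 ≡ 1, the order of 5 divides 9 < 18, so 5 is not a primitive root.

No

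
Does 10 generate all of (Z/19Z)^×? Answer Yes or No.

φ(19) = 19 − 1 = 18 = 2 · 3^2.
Test 10^(18/q) mod 19 for each prime factor q of 18:
10^9 ≡ 18 (mod 19)  [q = 2: ≢ 1 ✓]
10^6 ≡ 11 (mod 19)  [q = 3: ≢ 1 ✓]
None equal 1, so ord_19(10) = 18: 10 is a primitive root.

Yes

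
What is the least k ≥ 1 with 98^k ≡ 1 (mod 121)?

22

Since 98 ∈ (Z/121Z)^×, its order divides φ(121) = φ(11^2) = 11·(11−1) = 110 = 2 · 5 · 11.
Divisors of 110: 1, 2, 5, 10, 11, 22, 55, 110.
Compute 98^d (mod 121) for the divisors d until we hit 1:
98^1 ≡ 98 (mod 121)
98^2 ≡ 45 (mod 121)
98^5 ≡ 10 (mod 121)
98^10 ≡ 100 (mod 121)
98^11 ≡ 120 (mod 121)
98^22 ≡ 1 (mod 121) ✓
Hence ord(98) = 22.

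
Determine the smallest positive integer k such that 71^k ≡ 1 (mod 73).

Since 71 ∈ (Z/73Z)^×, its order divides φ(73) = 73 − 1 = 72 = 2^3 · 3^2.
Divisors of 72: 1, 2, 3, 4, 6, 8, 9, 12, 18, 24, 36, 72.
Compute 71^d (mod 73) for the divisors d until we hit 1:
71^1 ≡ 71
71^2 ≡ 4
71^3 ≡ 65
71^4 ≡ 16
71^6 ≡ 64
71^8 ≡ 37
71^9 ≡ 72
71^12 ≡ 8
71^18 ≡ 1
The smallest such exponent is 18, so the order of 71 is 18.

18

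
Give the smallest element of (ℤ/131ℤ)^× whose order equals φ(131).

2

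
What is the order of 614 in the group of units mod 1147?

The order of 614 must divide φ(1147) = φ(31·37) = (31−1)·(37−1) = 30·36 = 1080 = 2^3 · 3^3 · 5.
Divisors of 1080: 1, 2, 3, 4, 5, 6, 8, 9, 10, 12, 15, 18, 20, 24, 27, 30, 36, 40, 45, 54, 60, 72, 90, 108, 120, 135, 180, 216, 270, 360, 540, 1080.
Evaluate successive powers at the divisors of 1080:
614^1 ≡ 614
614^2 ≡ 780
614^3 ≡ 621
614^4 ≡ 490
614^5 ≡ 346
614^6 ≡ 249
614^8 ≡ 377
614^9 ≡ 931
614^10 ≡ 428
614^12 ≡ 63
614^15 ≡ 125
614^18 ≡ 776
614^20 ≡ 811
614^24 ≡ 528
614^27 ≡ 993
614^30 ≡ 714
614^36 ≡ 1
Hence ord(614) = 36.

36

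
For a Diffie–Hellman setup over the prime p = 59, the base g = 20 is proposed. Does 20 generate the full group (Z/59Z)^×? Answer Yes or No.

φ(59) = 59 − 1 = 58 = 2 · 29.
20 is a primitive root mod 59 iff 20^(φ(59)/q) ≢ 1 for every prime q | φ(59), i.e. q ∈ {2, 29}.
20^29 ≡ 1 (mod 59)  [q = 2: ≡ 1 ✗]
20^2 ≡ 46 (mod 59)  [q = 29: ≢ 1 ✓]
Since 20^29 ≡ 1, the order of 20 divides 29 < 58, so 20 is not a primitive root.

No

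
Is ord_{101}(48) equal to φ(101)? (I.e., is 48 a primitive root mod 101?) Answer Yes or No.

φ(101) = 101 − 1 = 100 = 2^2 · 5^2.
It suffices to check that the order of 48 is not a proper divisor of 100: compute 48^(100/q) for q ∈ {2, 5}.
48^50 ≡ 100 (mod 101)  [q = 2: ≢ 1 ✓]
48^20 ≡ 87 (mod 101)  [q = 5: ≢ 1 ✓]
Every test exponent gives a nontrivial residue, hence 48 generates the full group.

Yes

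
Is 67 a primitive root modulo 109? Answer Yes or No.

Yes

φ(109) = 109 − 1 = 108 = 2^2 · 3^3.
67 is a primitive root mod 109 iff 67^(φ(109)/q) ≢ 1 for every prime q | φ(109), i.e. q ∈ {2, 3}.
67^54 ≡ 108 (mod 109)  [q = 2: ≢ 1 ✓]
67^36 ≡ 45 (mod 109)  [q = 3: ≢ 1 ✓]
Every test exponent gives a nontrivial residue, hence 67 generates the full group.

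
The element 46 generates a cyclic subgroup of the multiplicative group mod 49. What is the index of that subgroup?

2

By Lagrange's theorem, ord_49(46) divides φ(49) = φ(7^2) = 7·(7−1) = 42 = 2 · 3 · 7.
Divisors of 42: 1, 2, 3, 6, 7, 14, 21, 42.
Compute 46^d (mod 49) for the divisors d until we hit 1:
46^1 ≡ 46
46^2 ≡ 9
46^3 ≡ 22
46^6 ≡ 43
46^7 ≡ 18
46^14 ≡ 30
46^21 ≡ 1
The order of 46 is 21, so the subgroup it generates has 21 elements.
The index is φ(49) / ord(46) = 42 / 21 = 2.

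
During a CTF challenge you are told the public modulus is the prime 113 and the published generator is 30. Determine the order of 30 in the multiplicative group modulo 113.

The order of 30 must divide φ(113) = 113 − 1 = 112 = 2^4 · 7.
Divisors of 112: 1, 2, 4, 7, 8, 14, 16, 28, 56, 112.
Check 30^d mod 113 for each divisor in increasing order:
30^1 ≡ 30
30^2 ≡ 109
30^4 ≡ 16
30^7 ≡ 1
Hence ord(30) = 7.

7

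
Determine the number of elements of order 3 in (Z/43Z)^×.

2

φ(43) = 43 − 1 = 42 = 2 · 3 · 7.
Since (Z/43Z)^× is cyclic of order 42, the number of elements of order d is φ(d) when d | 42 and 0 otherwise.
3 | 42, and φ(3) = 3 − 1 = 2.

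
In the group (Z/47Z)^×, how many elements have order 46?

φ(47) = 47 − 1 = 46 = 2 · 23.
In a cyclic group of order 46, there are φ(d) elements of order d for each divisor d of 46, and zero for non-divisors.
46 = 2 · 23 divides 46, and φ(46) = 22.

22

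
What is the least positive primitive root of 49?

3

φ(49) = φ(7^2) = 7·(7−1) = 42 = 2 · 3 · 7.
Test candidates g = 2, 3, … against the prime factors q ∈ {2, 3, 7} of φ(49): g is a generator iff g^(42/q) ≢ 1 for every such q.
g = 2: 2^21 ≡ 1 — hits 1, so not a primitive root.
g = 3: 3^21 ≡ 48; 3^14 ≡ 30; 3^6 ≡ 43 — none is 1, so 3 is a primitive root.
So 3 is the smallest generator of (Z/49Z)^×.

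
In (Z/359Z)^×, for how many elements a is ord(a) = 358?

178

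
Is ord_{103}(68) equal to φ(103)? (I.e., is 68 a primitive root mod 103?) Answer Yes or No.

No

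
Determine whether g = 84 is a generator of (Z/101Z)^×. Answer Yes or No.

No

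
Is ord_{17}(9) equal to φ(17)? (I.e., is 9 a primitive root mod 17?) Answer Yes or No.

φ(17) = 17 − 1 = 16 = 2^4.
An element g generates (Z/17Z)^× iff g^(16/q) ≢ 1 (mod 17) for each prime q ∈ {2}.
9^8 ≡ 1 (mod 17)  [q = 2: ≡ 1 ✗]
Since 9^8 ≡ 1, the order of 9 divides 8 < 16, so 9 is not a primitive root.

No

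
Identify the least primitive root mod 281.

φ(281) = 281 − 1 = 280 = 2^3 · 5 · 7.
Test candidates g = 2, 3, … against the prime factors q ∈ {2, 5, 7} of φ(281): g is a generator iff g^(280/q) ≢ 1 for every such q.
g = 2: 2^140 ≡ 1 — hits 1, so not a primitive root.
g = 3: 3^140 ≡ 280; 3^56 ≡ 86; 3^40 ≡ 249 — none is 1, so 3 is a primitive root.
The smallest primitive root modulo 281 is 3.

3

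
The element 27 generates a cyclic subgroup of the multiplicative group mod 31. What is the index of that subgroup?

3

ord(27) | φ(31) = 31 − 1 = 30 = 2 · 3 · 5.
Divisors of 30: 1, 2, 3, 5, 6, 10, 15, 30.
Check 27^d mod 31 for each divisor in increasing order:
27^1 ≡ 27 (mod 31)
27^2 ≡ 16 (mod 31)
27^3 ≡ 29 (mod 31)
27^5 ≡ 30 (mod 31)
27^6 ≡ 4 (mod 31)
27^10 ≡ 1 (mod 31) ✓
The order of 27 is 10, so the subgroup it generates has 10 elements.
The index is φ(31) / ord(27) = 30 / 10 = 3.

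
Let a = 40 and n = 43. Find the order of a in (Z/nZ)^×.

ord(40) | φ(43) = 43 − 1 = 42 = 2 · 3 · 7.
Divisors of 42: 1, 2, 3, 6, 7, 14, 21, 42.
Compute 40^d (mod 43) for the divisors d until we hit 1:
40^1 ≡ 40 (mod 43)
40^2 ≡ 9 (mod 43)
40^3 ≡ 16 (mod 43)
40^6 ≡ 41 (mod 43)
40^7 ≡ 6 (mod 43)
40^14 ≡ 36 (mod 43)
40^21 ≡ 1 (mod 43) ✓
So ord_43(40) = 21.

21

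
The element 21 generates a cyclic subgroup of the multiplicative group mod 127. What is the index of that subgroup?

By Lagrange's theorem, ord_127(21) divides φ(127) = 127 − 1 = 126 = 2 · 3^2 · 7.
Divisors of 126: 1, 2, 3, 6, 7, 9, 14, 18, 21, 42, 63, 126.
Check 21^d mod 127 for each divisor in increasing order:
21^1 ≡ 21 (mod 127)
21^2 ≡ 60 (mod 127)
21^3 ≡ 117 (mod 127)
21^6 ≡ 100 (mod 127)
21^7 ≡ 68 (mod 127)
21^9 ≡ 16 (mod 127)
21^14 ≡ 52 (mod 127)
21^18 ≡ 2 (mod 127)
21^21 ≡ 107 (mod 127)
21^42 ≡ 19 (mod 127)
21^63 ≡ 1 (mod 127) ✓
So ord_127(21) = 63, hence |⟨21⟩| = 63.
[(Z/127Z)^× : ⟨21⟩] = 126/63 = 2.

2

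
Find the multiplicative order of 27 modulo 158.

Since 27 ∈ (Z/158Z)^×, its order divides φ(158) = φ(2)·φ(79) = 1·78 = 78 = 2 · 3 · 13.
Divisors of 78: 1, 2, 3, 6, 13, 26, 39, 78.
Compute 27^d (mod 158) for the divisors d until we hit 1:
27^1 ≡ 27 (mod 158)
27^2 ≡ 97 (mod 158)
27^3 ≡ 91 (mod 158)
27^6 ≡ 65 (mod 158)
27^13 ≡ 157 (mod 158)
27^26 ≡ 1 (mod 158) ✓
Therefore the multiplicative order of 27 modulo 158 is 26.

26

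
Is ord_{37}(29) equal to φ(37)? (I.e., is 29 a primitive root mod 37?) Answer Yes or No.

φ(37) = 37 − 1 = 36 = 2^2 · 3^2.
29 is a primitive root mod 37 iff 29^(φ(37)/q) ≢ 1 for every prime q | φ(37), i.e. q ∈ {2, 3}.
29^18 ≡ 36 (mod 37)  [q = 2: ≢ 1 ✓]
29^12 ≡ 1 (mod 37)  [q = 3: ≡ 1 ✗]
The check at q = 3 fails, so 29 generates a proper subgroup.

No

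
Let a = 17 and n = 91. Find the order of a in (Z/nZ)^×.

6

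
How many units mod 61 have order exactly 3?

2

φ(61) = 61 − 1 = 60 = 2^2 · 3 · 5.
(Z/61Z)^× is cyclic (|G| = 60); a cyclic group of order m has exactly φ(d) elements of each order d | m, and none otherwise.
3 | 60, and φ(3) = 3 − 1 = 2.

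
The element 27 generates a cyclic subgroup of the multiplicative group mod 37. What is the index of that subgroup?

6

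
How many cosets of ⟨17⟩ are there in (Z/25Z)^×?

1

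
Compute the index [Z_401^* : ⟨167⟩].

1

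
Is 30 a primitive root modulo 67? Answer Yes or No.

No

φ(67) = 67 − 1 = 66 = 2 · 3 · 11.
Test 30^(66/q) mod 67 for each prime factor q of 66:
30^33 ≡ 66 (mod 67)  [q = 2: ≢ 1 ✓]
30^22 ≡ 37 (mod 67)  [q = 3: ≢ 1 ✓]
30^6 ≡ 1 (mod 67)  [q = 11: ≡ 1 ✗]
Since 30^6 ≡ 1, the order of 30 divides 6 < 66, so 30 is not a primitive root.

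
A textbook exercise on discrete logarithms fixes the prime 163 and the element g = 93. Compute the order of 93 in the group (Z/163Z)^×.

The order of 93 must divide φ(163) = 163 − 1 = 162 = 2 · 3^4.
Divisors of 162: 1, 2, 3, 6, 9, 18, 27, 54, 81, 162.
Test each divisor d:
93^1 ≡ 93
93^2 ≡ 10
93^3 ≡ 115
93^6 ≡ 22
93^9 ≡ 85
93^18 ≡ 53
93^27 ≡ 104
93^54 ≡ 58
93^81 ≡ 1
Hence ord(93) = 81.

81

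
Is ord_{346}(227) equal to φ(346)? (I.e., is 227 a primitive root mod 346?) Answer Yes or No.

φ(346) = φ(2)·φ(173) = 1·172 = 172 = 2^2 · 43.
227 is a primitive root mod 346 iff 227^(φ(346)/q) ≢ 1 for every prime q | φ(346), i.e. q ∈ {2, 43}.
227^86 ≡ 1 (mod 346)  [q = 2: ≡ 1 ✗]
227^4 ≡ 279 (mod 346)  [q = 43: ≢ 1 ✓]
Since 227^86 ≡ 1, the order of 227 divides 86 < 172, so 227 is not a primitive root.

No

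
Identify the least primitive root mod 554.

φ(554) = φ(2)·φ(277) = 1·276 = 276 = 2^2 · 3 · 23.
g is a primitive root iff g^(276/q) ≢ 1 (mod 554) for each prime q ∈ {2, 3, 23}.
g = 2: gcd(2, 554) = 2 > 1, not a unit — skip.
g = 3: 3^138 ≡ 1 — hits 1, so not a primitive root.
g = 4: gcd(4, 554) = 2 > 1, not a unit — skip.
g = 5: 5^138 ≡ 553; 5^92 ≡ 393; 5^12 ≡ 27 — none is 1, so 5 is a primitive root.
So 5 is the smallest generator of (Z/554Z)^×.

5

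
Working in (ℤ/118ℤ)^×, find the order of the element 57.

29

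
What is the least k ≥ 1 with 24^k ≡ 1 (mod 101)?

ord(24) | φ(101) = 101 − 1 = 100 = 2^2 · 5^2.
Divisors of 100: 1, 2, 4, 5, 10, 20, 25, 50, 100.
Check 24^d mod 101 for each divisor in increasing order:
24^1 ≡ 24 (mod 101)
24^2 ≡ 71 (mod 101)
24^4 ≡ 92 (mod 101)
24^5 ≡ 87 (mod 101)
24^10 ≡ 95 (mod 101)
24^20 ≡ 36 (mod 101)
24^25 ≡ 1 (mod 101) ✓
So ord_101(24) = 25.

25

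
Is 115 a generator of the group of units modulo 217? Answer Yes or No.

No

217 = 7 · 31 is a product of two distinct odd primes, so (Z/217Z)^× ≅ (Z/7Z)^× × (Z/31Z)^× is not cyclic.
No primitive root modulo 217 exists; in particular 115 is not one.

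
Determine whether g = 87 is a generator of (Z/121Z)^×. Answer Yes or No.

No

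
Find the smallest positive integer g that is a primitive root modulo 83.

φ(83) = 83 − 1 = 82 = 2 · 41.
Test candidates g = 2, 3, … against the prime factors q ∈ {2, 41} of φ(83): g is a generator iff g^(82/q) ≢ 1 for every such q.
g = 2: 2^41 ≡ 82; 2^2 ≡ 4 — none is 1, so 2 is a primitive root.
The smallest primitive root modulo 83 is 2.

2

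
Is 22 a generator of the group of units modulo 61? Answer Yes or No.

No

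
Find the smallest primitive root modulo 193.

5

φ(193) = 193 − 1 = 192 = 2^6 · 3.
g is a primitive root iff g^(192/q) ≢ 1 (mod 193) for each prime q ∈ {2, 3}.
g = 2: 2^96 ≡ 1 — hits 1, so not a primitive root.
g = 3: 3^96 ≡ 1 — hits 1, so not a primitive root.
g = 4: 4^96 ≡ 1 — hits 1, so not a primitive root.
g = 5: 5^96 ≡ 192; 5^64 ≡ 84 — none is 1, so 5 is a primitive root.
The smallest primitive root modulo 193 is 5.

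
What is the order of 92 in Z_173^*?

86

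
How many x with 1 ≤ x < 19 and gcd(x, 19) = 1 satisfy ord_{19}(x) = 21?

0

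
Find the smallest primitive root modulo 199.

φ(199) = 199 − 1 = 198 = 2 · 3^2 · 11.
Test candidates g = 2, 3, … against the prime factors q ∈ {2, 3, 11} of φ(199): g is a generator iff g^(198/q) ≢ 1 for every such q.
g = 2: 2^99 ≡ 1 — hits 1, so not a primitive root.
g = 3: 3^99 ≡ 198; 3^66 ≡ 106; 3^18 ≡ 125 — none is 1, so 3 is a primitive root.
Hence the least primitive root of 199 is 3.

3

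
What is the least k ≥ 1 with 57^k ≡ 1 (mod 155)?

12

ord(57) | φ(155) = φ(5·31) = (5−1)·(31−1) = 4·30 = 120 = 2^3 · 3 · 5.
Divisors of 120: 1, 2, 3, 4, 5, 6, 8, 10, 12, 15, 20, 24, 30, 40, 60, 120.
Evaluate successive powers at the divisors of 120:
57^1 ≡ 57 (mod 155)
57^2 ≡ 149 (mod 155)
57^3 ≡ 123 (mod 155)
57^4 ≡ 36 (mod 155)
57^5 ≡ 37 (mod 155)
57^6 ≡ 94 (mod 155)
57^8 ≡ 56 (mod 155)
57^10 ≡ 129 (mod 155)
57^12 ≡ 1 (mod 155) ✓
The smallest such exponent is 12, so the order of 57 is 12.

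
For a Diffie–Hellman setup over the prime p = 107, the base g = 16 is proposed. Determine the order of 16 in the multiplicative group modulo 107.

ord(16) | φ(107) = 107 − 1 = 106 = 2 · 53.
Divisors of 106: 1, 2, 53, 106.
Compute 16^d (mod 107) for the divisors d until we hit 1:
16^1 ≡ 16 (mod 107)
16^2 ≡ 42 (mod 107)
16^53 ≡ 1 (mod 107) ✓
So ord_107(16) = 53.

53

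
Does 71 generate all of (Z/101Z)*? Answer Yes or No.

φ(101) = 101 − 1 = 100 = 2^2 · 5^2.
Test 71^(100/q) mod 101 for each prime factor q of 100:
71^50 ≡ 1 (mod 101)  [q = 2: ≡ 1 ✗]
71^20 ≡ 84 (mod 101)  [q = 5: ≢ 1 ✓]
The check at q = 2 fails, so 71 generates a proper subgroup.

No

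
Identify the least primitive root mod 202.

3

φ(202) = φ(2)·φ(101) = 1·100 = 100 = 2^2 · 5^2.
Test candidates g = 2, 3, … against the prime factors q ∈ {2, 5} of φ(202): g is a generator iff g^(100/q) ≢ 1 for every such q.
g = 2: gcd(2, 202) = 2 > 1, not a unit — skip.
g = 3: 3^50 ≡ 201; 3^20 ≡ 185 — none is 1, so 3 is a primitive root.
So 3 is the smallest generator of (Z/202Z)^×.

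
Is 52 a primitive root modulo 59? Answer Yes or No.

Yes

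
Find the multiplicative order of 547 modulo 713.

165

The order of 547 must divide φ(713) = φ(23·31) = (23−1)·(31−1) = 22·30 = 660 = 2^2 · 3 · 5 · 11.
Divisors of 660: 1, 2, 3, 4, 5, 6, 10, 11, 12, 15, 20, 22, 30, 33, 44, 55, 60, 66, 110, 132, 165, 220, 330, 660.
Check 547^d mod 713 for each divisor in increasing order:
547^1 ≡ 547 (mod 713)
547^2 ≡ 462 (mod 713)
547^3 ≡ 312 (mod 713)
547^4 ≡ 257 (mod 713)
547^5 ≡ 118 (mod 713)
547^6 ≡ 376 (mod 713)
547^10 ≡ 377 (mod 713)
547^11 ≡ 162 (mod 713)
547^12 ≡ 202 (mod 713)
547^15 ≡ 280 (mod 713)
547^20 ≡ 242 (mod 713)
547^22 ≡ 576 (mod 713)
547^30 ≡ 683 (mod 713)
547^33 ≡ 622 (mod 713)
547^44 ≡ 231 (mod 713)
547^55 ≡ 346 (mod 713)
547^60 ≡ 187 (mod 713)
547^66 ≡ 438 (mod 713)
547^110 ≡ 645 (mod 713)
547^132 ≡ 47 (mod 713)
547^165 ≡ 1 (mod 713) ✓
Hence ord(547) = 165.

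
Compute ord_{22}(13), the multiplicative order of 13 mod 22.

The order of 13 must divide φ(22) = φ(2)·φ(11) = 1·10 = 10 = 2 · 5.
Divisors of 10: 1, 2, 5, 10.
Compute 13^d (mod 22) for the divisors d until we hit 1:
13^1 ≡ 13
13^2 ≡ 15
13^5 ≡ 21
13^10 ≡ 1
Therefore the multiplicative order of 13 modulo 22 is 10.

10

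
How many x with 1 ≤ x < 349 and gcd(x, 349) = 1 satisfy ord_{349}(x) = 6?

2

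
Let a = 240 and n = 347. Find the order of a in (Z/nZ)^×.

346

ord(240) | φ(347) = 347 − 1 = 346 = 2 · 173.
Divisors of 346: 1, 2, 173, 346.
Compute 240^d (mod 347) for the divisors d until we hit 1:
240^1 ≡ 240 (mod 347)
240^2 ≡ 345 (mod 347)
240^173 ≡ 346 (mod 347)
240^346 ≡ 1 (mod 347) ✓
The smallest such exponent is 346, so the order of 240 is 346.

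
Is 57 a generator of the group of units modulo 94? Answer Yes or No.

φ(94) = φ(2)·φ(47) = 1·46 = 46 = 2 · 23.
It suffices to check that the order of 57 is not a proper divisor of 46: compute 57^(46/q) for q ∈ {2, 23}.
57^23 ≡ 93 (mod 94)  [q = 2: ≢ 1 ✓]
57^2 ≡ 53 (mod 94)  [q = 23: ≢ 1 ✓]
None equal 1, so ord_94(57) = 46: 57 is a primitive root.

Yes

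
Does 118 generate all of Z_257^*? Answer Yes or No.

No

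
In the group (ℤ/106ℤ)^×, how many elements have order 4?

2

φ(106) = φ(2)·φ(53) = 1·52 = 52 = 2^2 · 13.
Since (Z/106Z)^× is cyclic of order 52, the number of elements of order d is φ(d) when d | 52 and 0 otherwise.
4 = 2^2 divides 52, and φ(4) = 2.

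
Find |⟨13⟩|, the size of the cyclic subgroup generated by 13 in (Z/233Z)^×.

116

ord(13) | φ(233) = 233 − 1 = 232 = 2^3 · 29.
Divisors of 232: 1, 2, 4, 8, 29, 58, 116, 232.
Check 13^d mod 233 for each divisor in increasing order:
13^1 ≡ 13
13^2 ≡ 169
13^4 ≡ 135
13^8 ≡ 51
13^29 ≡ 89
13^58 ≡ 232
13^116 ≡ 1
So ord_233(13) = 116.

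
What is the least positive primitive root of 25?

2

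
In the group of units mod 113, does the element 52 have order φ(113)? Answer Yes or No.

No

φ(113) = 113 − 1 = 112 = 2^4 · 7.
It suffices to check that the order of 52 is not a proper divisor of 112: compute 52^(112/q) for q ∈ {2, 7}.
52^56 ≡ 1 (mod 113)  [q = 2: ≡ 1 ✗]
52^16 ≡ 106 (mod 113)  [q = 7: ≢ 1 ✓]
Since 52^56 ≡ 1, the order of 52 divides 56 < 112, so 52 is not a primitive root.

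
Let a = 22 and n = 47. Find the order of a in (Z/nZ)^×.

Since 22 ∈ (Z/47Z)^×, its order divides φ(47) = 47 − 1 = 46 = 2 · 23.
Divisors of 46: 1, 2, 23, 46.
Check 22^d mod 47 for each divisor in increasing order:
22^1 ≡ 22
22^2 ≡ 14
22^23 ≡ 46
22^46 ≡ 1
Therefore the multiplicative order of 22 modulo 47 is 46.

46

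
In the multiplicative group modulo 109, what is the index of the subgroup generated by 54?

3

By Lagrange's theorem, ord_109(54) divides φ(109) = 109 − 1 = 108 = 2^2 · 3^3.
Divisors of 108: 1, 2, 3, 4, 6, 9, 12, 18, 27, 36, 54, 108.
Test each divisor d:
54^1 ≡ 54 (mod 109)
54^2 ≡ 82 (mod 109)
54^3 ≡ 68 (mod 109)
54^4 ≡ 75 (mod 109)
54^6 ≡ 46 (mod 109)
54^9 ≡ 76 (mod 109)
54^12 ≡ 45 (mod 109)
54^18 ≡ 108 (mod 109)
54^27 ≡ 33 (mod 109)
54^36 ≡ 1 (mod 109) ✓
So ord_109(54) = 36, hence |⟨54⟩| = 36.
The index is φ(109) / ord(54) = 108 / 36 = 3.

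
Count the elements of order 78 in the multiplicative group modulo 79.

24

φ(79) = 79 − 1 = 78 = 2 · 3 · 13.
In a cyclic group of order 78, there are φ(d) elements of order d for each divisor d of 78, and zero for non-divisors.
78 = 2 · 3 · 13 divides 78, and φ(78) = 24.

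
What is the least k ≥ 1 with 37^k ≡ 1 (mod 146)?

The order of 37 must divide φ(146) = φ(2)·φ(73) = 1·72 = 72 = 2^3 · 3^2.
Divisors of 72: 1, 2, 3, 4, 6, 8, 9, 12, 18, 24, 36, 72.
Check 37^d mod 146 for each divisor in increasing order:
37^1 ≡ 37 (mod 146)
37^2 ≡ 55 (mod 146)
37^3 ≡ 137 (mod 146)
37^4 ≡ 105 (mod 146)
37^6 ≡ 81 (mod 146)
37^8 ≡ 75 (mod 146)
37^9 ≡ 1 (mod 146) ✓
Therefore the multiplicative order of 37 modulo 146 is 9.

9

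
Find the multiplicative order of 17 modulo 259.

ord(17) | φ(259) = φ(7·37) = (7−1)·(37−1) = 6·36 = 216 = 2^3 · 3^3.
Divisors of 216: 1, 2, 3, 4, 6, 8, 9, 12, 18, 24, 27, 36, 54, 72, 108, 216.
Test each divisor d:
17^1 ≡ 17 (mod 259)
17^2 ≡ 30 (mod 259)
17^3 ≡ 251 (mod 259)
17^4 ≡ 123 (mod 259)
17^6 ≡ 64 (mod 259)
17^8 ≡ 107 (mod 259)
17^9 ≡ 6 (mod 259)
17^12 ≡ 211 (mod 259)
17^18 ≡ 36 (mod 259)
17^24 ≡ 232 (mod 259)
17^27 ≡ 216 (mod 259)
17^36 ≡ 1 (mod 259) ✓
So ord_259(17) = 36.

36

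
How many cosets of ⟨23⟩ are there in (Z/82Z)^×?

By Lagrange's theorem, ord_82(23) divides φ(82) = φ(2)·φ(41) = 1·40 = 40 = 2^3 · 5.
Divisors of 40: 1, 2, 4, 5, 8, 10, 20, 40.
Check 23^d mod 82 for each divisor in increasing order:
23^1 ≡ 23 (mod 82)
23^2 ≡ 37 (mod 82)
23^4 ≡ 57 (mod 82)
23^5 ≡ 81 (mod 82)
23^8 ≡ 51 (mod 82)
23^10 ≡ 1 (mod 82) ✓
Thus |⟨23⟩| = ord(23) = 10.
Index = |(Z/82Z)^×| / |⟨23⟩| = 40 / 10 = 4.

4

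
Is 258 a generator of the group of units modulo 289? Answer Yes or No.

Yes

φ(289) = φ(17^2) = 17·(17−1) = 272 = 2^4 · 17.
Test 258^(272/q) mod 289 for each prime factor q of 272:
258^136 ≡ 288 (mod 289)  [q = 2: ≢ 1 ✓]
258^16 ≡ 86 (mod 289)  [q = 17: ≢ 1 ✓]
Every test exponent gives a nontrivial residue, hence 258 generates the full group.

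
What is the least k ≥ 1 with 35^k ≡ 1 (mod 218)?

27

ord(35) | φ(218) = φ(2)·φ(109) = 1·108 = 108 = 2^2 · 3^3.
Divisors of 108: 1, 2, 3, 4, 6, 9, 12, 18, 27, 36, 54, 108.
Test each divisor d:
35^1 ≡ 35 (mod 218)
35^2 ≡ 135 (mod 218)
35^3 ≡ 147 (mod 218)
35^4 ≡ 131 (mod 218)
35^6 ≡ 27 (mod 218)
35^9 ≡ 45 (mod 218)
35^12 ≡ 75 (mod 218)
35^18 ≡ 63 (mod 218)
35^27 ≡ 1 (mod 218) ✓
The smallest such exponent is 27, so the order of 35 is 27.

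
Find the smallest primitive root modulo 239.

φ(239) = 239 − 1 = 238 = 2 · 7 · 17.
Test candidates g = 2, 3, … against the prime factors q ∈ {2, 7, 17} of φ(239): g is a generator iff g^(238/q) ≢ 1 for every such q.
g = 2: 2^119 ≡ 1 — hits 1, so not a primitive root.
g = 3: 3^119 ≡ 1 — hits 1, so not a primitive root.
g = 4: 4^119 ≡ 1 — hits 1, so not a primitive root.
g = 5: 5^119 ≡ 1 — hits 1, so not a primitive root.
g = 6: 6^119 ≡ 1 — hits 1, so not a primitive root.
g = 7: 7^119 ≡ 238; 7^34 ≡ 24; 7^14 ≡ 211 — none is 1, so 7 is a primitive root.
So 7 is the smallest generator of (Z/239Z)^×.

7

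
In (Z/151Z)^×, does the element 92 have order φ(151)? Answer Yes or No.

No

φ(151) = 151 − 1 = 150 = 2 · 3 · 5^2.
An element g generates (Z/151Z)^× iff g^(150/q) ≢ 1 (mod 151) for each prime q ∈ {2, 3, 5}.
92^75 ≡ 150 (mod 151)  [q = 2: ≢ 1 ✓]
92^50 ≡ 1 (mod 151)  [q = 3: ≡ 1 ✗]
92^30 ≡ 1 (mod 151)  [q = 5: ≡ 1 ✗]
92^50 ≡ 1 shows ord(92) | 50, strictly less than φ(151); not a primitive root.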